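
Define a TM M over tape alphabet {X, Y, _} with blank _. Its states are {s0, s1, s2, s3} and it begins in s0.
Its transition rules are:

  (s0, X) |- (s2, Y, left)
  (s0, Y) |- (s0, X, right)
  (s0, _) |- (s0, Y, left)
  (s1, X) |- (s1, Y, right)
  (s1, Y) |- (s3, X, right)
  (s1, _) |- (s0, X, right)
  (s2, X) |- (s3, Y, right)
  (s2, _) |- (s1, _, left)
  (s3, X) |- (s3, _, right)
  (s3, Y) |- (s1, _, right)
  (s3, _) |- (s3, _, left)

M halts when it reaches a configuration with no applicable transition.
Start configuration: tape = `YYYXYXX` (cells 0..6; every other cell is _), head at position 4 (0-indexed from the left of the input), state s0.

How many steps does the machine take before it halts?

state=s0 head=4 tape=YYYX[Y]XX__   (s0,Y)→(s0,X,right)
state=s0 head=5 tape=YYYXX[X]X__   (s0,X)→(s2,Y,left)
state=s2 head=4 tape=YYYX[X]YX__   (s2,X)→(s3,Y,right)
state=s3 head=5 tape=YYYXY[Y]X__   (s3,Y)→(s1,_,right)
state=s1 head=6 tape=YYYXY_[X]__   (s1,X)→(s1,Y,right)
state=s1 head=7 tape=YYYXY_Y[_]_   (s1,_)→(s0,X,right)
state=s0 head=8 tape=YYYXY_YX[_]   (s0,_)→(s0,Y,left)
state=s0 head=7 tape=YYYXY_Y[X]Y   (s0,X)→(s2,Y,left)
state=s2 head=6 tape=YYYXY_[Y]YY
M halts after 8 transitions.

8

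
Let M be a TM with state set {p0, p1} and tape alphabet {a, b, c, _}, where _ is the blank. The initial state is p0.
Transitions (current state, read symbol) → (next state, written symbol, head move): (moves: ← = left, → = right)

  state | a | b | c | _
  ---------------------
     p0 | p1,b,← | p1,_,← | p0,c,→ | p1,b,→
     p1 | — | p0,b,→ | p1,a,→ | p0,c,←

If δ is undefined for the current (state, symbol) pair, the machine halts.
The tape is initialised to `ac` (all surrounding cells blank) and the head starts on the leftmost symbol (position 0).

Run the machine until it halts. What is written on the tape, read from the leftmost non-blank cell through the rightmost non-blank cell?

state=p0 head=0 tape=__[a]c___   (p0,a)→(p1,b,←)
state=p1 head=-1 tape=_[_]bc___   (p1,_)→(p0,c,←)
state=p0 head=-2 tape=[_]cbc___   (p0,_)→(p1,b,→)
state=p1 head=-1 tape=b[c]bc___   (p1,c)→(p1,a,→)
state=p1 head=0 tape=ba[b]c___   (p1,b)→(p0,b,→)
state=p0 head=1 tape=bab[c]___   (p0,c)→(p0,c,→)
state=p0 head=2 tape=babc[_]__   (p0,_)→(p1,b,→)
state=p1 head=3 tape=babcb[_]_   (p1,_)→(p0,c,←)
state=p0 head=2 tape=babc[b]c_   (p0,b)→(p1,_,←)
state=p1 head=1 tape=bab[c]_c_   (p1,c)→(p1,a,→)
state=p1 head=2 tape=baba[_]c_   (p1,_)→(p0,c,←)
state=p0 head=1 tape=bab[a]cc_   (p0,a)→(p1,b,←)
state=p1 head=0 tape=ba[b]bcc_   (p1,b)→(p0,b,→)
state=p0 head=1 tape=bab[b]cc_   (p0,b)→(p1,_,←)
state=p1 head=0 tape=ba[b]_cc_   (p1,b)→(p0,b,→)
state=p0 head=1 tape=bab[_]cc_   (p0,_)→(p1,b,→)
state=p1 head=2 tape=babb[c]c_   (p1,c)→(p1,a,→)
state=p1 head=3 tape=babba[c]_   (p1,c)→(p1,a,→)
state=p1 head=4 tape=babbaa[_]   (p1,_)→(p0,c,←)
state=p0 head=3 tape=babba[a]c   (p0,a)→(p1,b,←)
state=p1 head=2 tape=babb[a]bc
The non-blank tape span at halt is babbabc.

babbabc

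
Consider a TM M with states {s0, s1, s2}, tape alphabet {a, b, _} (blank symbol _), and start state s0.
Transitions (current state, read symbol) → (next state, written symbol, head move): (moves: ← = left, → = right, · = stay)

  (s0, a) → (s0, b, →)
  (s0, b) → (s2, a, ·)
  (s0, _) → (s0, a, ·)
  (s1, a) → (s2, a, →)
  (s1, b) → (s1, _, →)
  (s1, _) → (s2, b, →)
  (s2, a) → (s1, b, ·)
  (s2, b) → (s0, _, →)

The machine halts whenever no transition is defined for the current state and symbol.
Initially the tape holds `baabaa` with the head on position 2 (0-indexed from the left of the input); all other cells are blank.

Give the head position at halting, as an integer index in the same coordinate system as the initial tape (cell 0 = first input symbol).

7

s0 | ba[a]baa__   read a → write b, move →, go to s0
s0 | bab[b]aa__   read b → write a, move ·, go to s2
s2 | bab[a]aa__   read a → write b, move ·, go to s1
s1 | bab[b]aa__   read b → write _, move →, go to s1
s1 | bab_[a]a__   read a → write a, move →, go to s2
s2 | bab_a[a]__   read a → write b, move ·, go to s1
s1 | bab_a[b]__   read b → write _, move →, go to s1
s1 | bab_a_[_]_   read _ → write b, move →, go to s2
s2 | bab_a_b[_]
At halt the head is at cell 7.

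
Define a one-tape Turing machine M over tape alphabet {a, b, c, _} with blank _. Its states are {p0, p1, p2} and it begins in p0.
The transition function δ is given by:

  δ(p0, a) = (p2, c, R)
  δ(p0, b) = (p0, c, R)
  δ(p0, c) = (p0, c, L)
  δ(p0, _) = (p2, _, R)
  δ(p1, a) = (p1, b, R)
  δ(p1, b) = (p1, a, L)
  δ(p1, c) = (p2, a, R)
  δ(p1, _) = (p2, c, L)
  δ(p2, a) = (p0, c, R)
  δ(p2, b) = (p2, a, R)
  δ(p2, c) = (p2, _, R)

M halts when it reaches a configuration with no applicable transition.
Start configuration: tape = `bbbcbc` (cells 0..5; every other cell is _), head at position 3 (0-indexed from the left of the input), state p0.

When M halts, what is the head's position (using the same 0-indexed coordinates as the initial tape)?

state=p0 head=3 tape=_bbb[c]bc_   (p0,c)→(p0,c,L)
state=p0 head=2 tape=_bb[b]cbc_   (p0,b)→(p0,c,R)
state=p0 head=3 tape=_bbc[c]bc_   (p0,c)→(p0,c,L)
state=p0 head=2 tape=_bb[c]cbc_   (p0,c)→(p0,c,L)
state=p0 head=1 tape=_b[b]ccbc_   (p0,b)→(p0,c,R)
state=p0 head=2 tape=_bc[c]cbc_   (p0,c)→(p0,c,L)
state=p0 head=1 tape=_b[c]ccbc_   (p0,c)→(p0,c,L)
state=p0 head=0 tape=_[b]cccbc_   (p0,b)→(p0,c,R)
state=p0 head=1 tape=_c[c]ccbc_   (p0,c)→(p0,c,L)
state=p0 head=0 tape=_[c]cccbc_   (p0,c)→(p0,c,L)
state=p0 head=-1 tape=[_]ccccbc_   (p0,_)→(p2,_,R)
state=p2 head=0 tape=_[c]cccbc_   (p2,c)→(p2,_,R)
state=p2 head=1 tape=__[c]ccbc_   (p2,c)→(p2,_,R)
state=p2 head=2 tape=___[c]cbc_   (p2,c)→(p2,_,R)
state=p2 head=3 tape=____[c]bc_   (p2,c)→(p2,_,R)
state=p2 head=4 tape=_____[b]c_   (p2,b)→(p2,a,R)
state=p2 head=5 tape=_____a[c]_   (p2,c)→(p2,_,R)
state=p2 head=6 tape=_____a_[_]
At halt the head is at cell 6.

6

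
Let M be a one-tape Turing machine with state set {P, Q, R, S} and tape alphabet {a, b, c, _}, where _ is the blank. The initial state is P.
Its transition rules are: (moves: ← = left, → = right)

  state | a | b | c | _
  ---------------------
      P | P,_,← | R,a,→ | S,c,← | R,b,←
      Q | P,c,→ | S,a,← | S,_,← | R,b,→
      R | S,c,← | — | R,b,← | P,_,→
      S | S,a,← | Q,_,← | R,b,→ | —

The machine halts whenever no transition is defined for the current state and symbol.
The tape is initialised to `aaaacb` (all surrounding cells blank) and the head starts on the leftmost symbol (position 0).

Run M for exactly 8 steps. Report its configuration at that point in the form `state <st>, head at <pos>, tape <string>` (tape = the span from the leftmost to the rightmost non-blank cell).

state=P head=0 tape=__[a]aaacb   (P,a)→(P,_,←)
state=P head=-1 tape=_[_]_aaacb   (P,_)→(R,b,←)
state=R head=-2 tape=[_]b_aaacb   (R,_)→(P,_,→)
state=P head=-1 tape=_[b]_aaacb   (P,b)→(R,a,→)
state=R head=0 tape=_a[_]aaacb   (R,_)→(P,_,→)
state=P head=1 tape=_a_[a]aacb   (P,a)→(P,_,←)
state=P head=0 tape=_a[_]_aacb   (P,_)→(R,b,←)
state=R head=-1 tape=_[a]b_aacb   (R,a)→(S,c,←)
state=S head=-2 tape=[_]cb_aacb
After 8 steps: state S, head at -2, tape cb_aacb.

state S, head at -2, tape cb_aacb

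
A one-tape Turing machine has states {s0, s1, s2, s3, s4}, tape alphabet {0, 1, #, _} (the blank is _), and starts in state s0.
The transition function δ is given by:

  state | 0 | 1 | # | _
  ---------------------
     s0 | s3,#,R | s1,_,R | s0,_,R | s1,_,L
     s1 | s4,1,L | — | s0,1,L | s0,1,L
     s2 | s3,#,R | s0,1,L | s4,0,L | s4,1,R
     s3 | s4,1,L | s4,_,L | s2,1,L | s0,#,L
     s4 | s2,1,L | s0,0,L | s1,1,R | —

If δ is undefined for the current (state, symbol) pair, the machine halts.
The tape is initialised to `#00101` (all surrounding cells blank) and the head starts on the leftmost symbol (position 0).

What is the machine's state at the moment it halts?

s1

state=s0 head=0 tape=[#]00101   (s0,#)→(s0,_,R)
state=s0 head=1 tape=_[0]0101   (s0,0)→(s3,#,R)
state=s3 head=2 tape=_#[0]101   (s3,0)→(s4,1,L)
state=s4 head=1 tape=_[#]1101   (s4,#)→(s1,1,R)
state=s1 head=2 tape=_1[1]101
No transition is defined for (s1, 1); M halts in state s1.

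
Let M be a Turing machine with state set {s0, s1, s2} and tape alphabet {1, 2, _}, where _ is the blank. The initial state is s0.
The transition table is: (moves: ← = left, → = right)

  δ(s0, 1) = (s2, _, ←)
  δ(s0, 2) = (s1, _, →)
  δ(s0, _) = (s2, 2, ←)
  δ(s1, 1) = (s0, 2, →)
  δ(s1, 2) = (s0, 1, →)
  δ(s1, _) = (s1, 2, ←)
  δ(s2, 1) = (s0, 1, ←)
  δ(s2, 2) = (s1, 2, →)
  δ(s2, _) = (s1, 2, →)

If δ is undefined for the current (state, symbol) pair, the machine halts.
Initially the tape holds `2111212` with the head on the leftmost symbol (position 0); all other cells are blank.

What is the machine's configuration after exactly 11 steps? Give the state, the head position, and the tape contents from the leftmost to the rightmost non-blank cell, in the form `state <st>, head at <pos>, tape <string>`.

state s1, head at 7, tape 1_2_2

s0 | [2]111212_   read 2 → write _, move →, go to s1
s1 | _[1]11212_   read 1 → write 2, move →, go to s0
s0 | _2[1]1212_   read 1 → write _, move ←, go to s2
s2 | _[2]_1212_   read 2 → write 2, move →, go to s1
s1 | _2[_]1212_   read _ → write 2, move ←, go to s1
s1 | _[2]21212_   read 2 → write 1, move →, go to s0
s0 | _1[2]1212_   read 2 → write _, move →, go to s1
s1 | _1_[1]212_   read 1 → write 2, move →, go to s0
s0 | _1_2[2]12_   read 2 → write _, move →, go to s1
s1 | _1_2_[1]2_   read 1 → write 2, move →, go to s0
s0 | _1_2_2[2]_   read 2 → write _, move →, go to s1
s1 | _1_2_2_[_]
After 11 steps: state s1, head at 7, tape 1_2_2.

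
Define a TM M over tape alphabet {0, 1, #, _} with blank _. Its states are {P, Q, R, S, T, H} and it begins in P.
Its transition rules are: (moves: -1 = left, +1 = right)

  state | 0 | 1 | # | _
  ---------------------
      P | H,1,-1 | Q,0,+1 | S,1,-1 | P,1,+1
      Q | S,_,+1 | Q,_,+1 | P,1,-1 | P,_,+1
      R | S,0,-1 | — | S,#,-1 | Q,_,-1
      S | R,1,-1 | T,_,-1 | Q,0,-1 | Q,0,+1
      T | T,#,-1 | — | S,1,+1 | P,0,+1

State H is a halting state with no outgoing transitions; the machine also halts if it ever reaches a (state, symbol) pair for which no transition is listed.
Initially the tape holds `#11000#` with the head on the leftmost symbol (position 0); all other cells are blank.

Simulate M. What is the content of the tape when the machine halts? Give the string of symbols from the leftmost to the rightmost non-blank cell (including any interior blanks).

P | _[#]11000#   read # → write 1, move -1, go to S
S | [_]111000#   read _ → write 0, move +1, go to Q
Q | 0[1]11000#   read 1 → write _, move +1, go to Q
Q | 0_[1]1000#   read 1 → write _, move +1, go to Q
Q | 0__[1]000#   read 1 → write _, move +1, go to Q
Q | 0___[0]00#   read 0 → write _, move +1, go to S
S | 0____[0]0#   read 0 → write 1, move -1, go to R
R | 0___[_]10#   read _ → write _, move -1, go to Q
Q | 0__[_]_10#   read _ → write _, move +1, go to P
P | 0___[_]10#   read _ → write 1, move +1, go to P
P | 0___1[1]0#   read 1 → write 0, move +1, go to Q
Q | 0___10[0]#   read 0 → write _, move +1, go to S
S | 0___10_[#]   read # → write 0, move -1, go to Q
Q | 0___10[_]0   read _ → write _, move +1, go to P
P | 0___10_[0]   read 0 → write 1, move -1, go to H
H | 0___10[_]1
The non-blank tape span at halt is 0___10_1.

0___10_1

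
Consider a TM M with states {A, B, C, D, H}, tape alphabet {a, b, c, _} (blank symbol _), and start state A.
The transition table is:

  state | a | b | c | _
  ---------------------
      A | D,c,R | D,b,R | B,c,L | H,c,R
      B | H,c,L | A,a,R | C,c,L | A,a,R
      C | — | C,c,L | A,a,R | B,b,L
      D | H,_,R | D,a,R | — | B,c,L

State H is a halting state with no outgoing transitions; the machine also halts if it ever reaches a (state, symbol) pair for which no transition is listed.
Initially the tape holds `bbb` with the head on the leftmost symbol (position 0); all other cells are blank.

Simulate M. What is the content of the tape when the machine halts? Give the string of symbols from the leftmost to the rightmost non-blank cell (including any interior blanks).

bacc

state=A head=0 tape=[b]bb_   (A,b)→(D,b,R)
state=D head=1 tape=b[b]b_   (D,b)→(D,a,R)
state=D head=2 tape=ba[b]_   (D,b)→(D,a,R)
state=D head=3 tape=baa[_]   (D,_)→(B,c,L)
state=B head=2 tape=ba[a]c   (B,a)→(H,c,L)
state=H head=1 tape=b[a]cc
The non-blank tape span at halt is bacc.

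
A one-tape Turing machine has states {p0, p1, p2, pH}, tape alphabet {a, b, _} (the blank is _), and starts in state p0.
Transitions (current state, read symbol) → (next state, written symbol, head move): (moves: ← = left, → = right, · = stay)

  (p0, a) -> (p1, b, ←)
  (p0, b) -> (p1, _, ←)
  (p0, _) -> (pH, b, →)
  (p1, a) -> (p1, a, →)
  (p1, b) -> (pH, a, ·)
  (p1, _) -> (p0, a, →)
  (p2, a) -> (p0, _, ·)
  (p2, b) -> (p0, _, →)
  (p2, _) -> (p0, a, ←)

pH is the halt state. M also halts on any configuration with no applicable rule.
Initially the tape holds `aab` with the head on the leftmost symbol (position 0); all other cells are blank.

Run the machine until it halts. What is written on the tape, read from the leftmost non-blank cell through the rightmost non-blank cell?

p0 | _[a]ab   read a → write b, move ←, go to p1
p1 | [_]bab   read _ → write a, move →, go to p0
p0 | a[b]ab   read b → write _, move ←, go to p1
p1 | [a]_ab   read a → write a, move →, go to p1
p1 | a[_]ab   read _ → write a, move →, go to p0
p0 | aa[a]b   read a → write b, move ←, go to p1
p1 | a[a]bb   read a → write a, move →, go to p1
p1 | aa[b]b   read b → write a, move ·, go to pH
pH | aa[a]b
The non-blank tape span at halt is aaab.

aaab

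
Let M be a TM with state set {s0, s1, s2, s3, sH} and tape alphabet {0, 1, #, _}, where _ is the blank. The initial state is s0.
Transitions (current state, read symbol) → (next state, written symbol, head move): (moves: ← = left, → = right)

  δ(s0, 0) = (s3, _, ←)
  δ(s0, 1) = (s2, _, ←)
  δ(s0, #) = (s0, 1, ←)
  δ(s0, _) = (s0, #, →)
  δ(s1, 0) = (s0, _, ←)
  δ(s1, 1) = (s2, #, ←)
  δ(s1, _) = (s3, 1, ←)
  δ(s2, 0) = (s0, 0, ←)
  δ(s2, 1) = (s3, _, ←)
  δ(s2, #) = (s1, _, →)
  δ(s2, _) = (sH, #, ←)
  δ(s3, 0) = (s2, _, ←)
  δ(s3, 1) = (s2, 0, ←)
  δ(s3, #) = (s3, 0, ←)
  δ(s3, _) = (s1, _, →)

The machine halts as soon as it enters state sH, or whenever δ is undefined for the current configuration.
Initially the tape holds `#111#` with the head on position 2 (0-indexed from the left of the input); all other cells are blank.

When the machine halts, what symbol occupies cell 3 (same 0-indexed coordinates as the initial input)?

state=s0 head=2 tape=_#1[1]1#   (s0,1)→(s2,_,←)
state=s2 head=1 tape=_#[1]_1#   (s2,1)→(s3,_,←)
state=s3 head=0 tape=_[#]__1#   (s3,#)→(s3,0,←)
state=s3 head=-1 tape=[_]0__1#   (s3,_)→(s1,_,→)
state=s1 head=0 tape=_[0]__1#   (s1,0)→(s0,_,←)
state=s0 head=-1 tape=[_]___1#   (s0,_)→(s0,#,→)
state=s0 head=0 tape=#[_]__1#   (s0,_)→(s0,#,→)
state=s0 head=1 tape=##[_]_1#   (s0,_)→(s0,#,→)
state=s0 head=2 tape=###[_]1#   (s0,_)→(s0,#,→)
state=s0 head=3 tape=####[1]#   (s0,1)→(s2,_,←)
state=s2 head=2 tape=###[#]_#   (s2,#)→(s1,_,→)
state=s1 head=3 tape=###_[_]#   (s1,_)→(s3,1,←)
state=s3 head=2 tape=###[_]1#   (s3,_)→(s1,_,→)
state=s1 head=3 tape=###_[1]#   (s1,1)→(s2,#,←)
state=s2 head=2 tape=###[_]##   (s2,_)→(sH,#,←)
state=sH head=1 tape=##[#]###
Cell 3 holds # when M halts.

#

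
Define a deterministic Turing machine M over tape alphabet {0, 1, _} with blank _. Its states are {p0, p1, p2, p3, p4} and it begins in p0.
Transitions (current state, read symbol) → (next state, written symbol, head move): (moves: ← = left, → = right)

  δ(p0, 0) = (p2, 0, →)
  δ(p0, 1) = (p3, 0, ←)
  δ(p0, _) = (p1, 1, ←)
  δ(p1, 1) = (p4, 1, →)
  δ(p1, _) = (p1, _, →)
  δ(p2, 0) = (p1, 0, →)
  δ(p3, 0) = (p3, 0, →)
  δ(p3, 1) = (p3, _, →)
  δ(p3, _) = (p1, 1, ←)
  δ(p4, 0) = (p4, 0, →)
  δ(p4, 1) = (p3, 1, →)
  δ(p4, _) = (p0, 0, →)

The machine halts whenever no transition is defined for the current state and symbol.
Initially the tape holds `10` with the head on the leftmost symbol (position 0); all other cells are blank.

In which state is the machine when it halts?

p0 | __[1]0__   read 1 → write 0, move ←, go to p3
p3 | _[_]00__   read _ → write 1, move ←, go to p1
p1 | [_]100__   read _ → write _, move →, go to p1
p1 | _[1]00__   read 1 → write 1, move →, go to p4
p4 | _1[0]0__   read 0 → write 0, move →, go to p4
p4 | _10[0]__   read 0 → write 0, move →, go to p4
p4 | _100[_]_   read _ → write 0, move →, go to p0
p0 | _1000[_]   read _ → write 1, move ←, go to p1
p1 | _100[0]1
No transition is defined for (p1, 0); M halts in state p1.

p1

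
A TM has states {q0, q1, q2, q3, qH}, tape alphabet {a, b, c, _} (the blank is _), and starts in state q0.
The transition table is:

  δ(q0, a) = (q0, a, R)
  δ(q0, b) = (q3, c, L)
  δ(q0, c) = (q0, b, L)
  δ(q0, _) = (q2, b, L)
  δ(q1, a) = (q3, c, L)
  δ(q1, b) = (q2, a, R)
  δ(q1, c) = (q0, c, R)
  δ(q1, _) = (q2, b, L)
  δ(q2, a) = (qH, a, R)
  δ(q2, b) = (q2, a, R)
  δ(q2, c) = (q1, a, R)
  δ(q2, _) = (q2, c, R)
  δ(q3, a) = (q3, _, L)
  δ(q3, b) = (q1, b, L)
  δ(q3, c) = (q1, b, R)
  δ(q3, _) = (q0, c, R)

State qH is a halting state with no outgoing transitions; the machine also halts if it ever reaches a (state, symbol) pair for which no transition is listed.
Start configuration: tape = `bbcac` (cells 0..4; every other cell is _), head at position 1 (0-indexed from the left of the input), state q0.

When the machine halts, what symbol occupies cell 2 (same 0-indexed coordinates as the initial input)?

state=q0 head=1 tape=__b[b]cac_   (q0,b)→(q3,c,L)
state=q3 head=0 tape=__[b]ccac_   (q3,b)→(q1,b,L)
state=q1 head=-1 tape=_[_]bccac_   (q1,_)→(q2,b,L)
state=q2 head=-2 tape=[_]bbccac_   (q2,_)→(q2,c,R)
state=q2 head=-1 tape=c[b]bccac_   (q2,b)→(q2,a,R)
state=q2 head=0 tape=ca[b]ccac_   (q2,b)→(q2,a,R)
state=q2 head=1 tape=caa[c]cac_   (q2,c)→(q1,a,R)
state=q1 head=2 tape=caaa[c]ac_   (q1,c)→(q0,c,R)
state=q0 head=3 tape=caaac[a]c_   (q0,a)→(q0,a,R)
state=q0 head=4 tape=caaaca[c]_   (q0,c)→(q0,b,L)
state=q0 head=3 tape=caaac[a]b_   (q0,a)→(q0,a,R)
state=q0 head=4 tape=caaaca[b]_   (q0,b)→(q3,c,L)
state=q3 head=3 tape=caaac[a]c_   (q3,a)→(q3,_,L)
state=q3 head=2 tape=caaa[c]_c_   (q3,c)→(q1,b,R)
state=q1 head=3 tape=caaab[_]c_   (q1,_)→(q2,b,L)
state=q2 head=2 tape=caaa[b]bc_   (q2,b)→(q2,a,R)
state=q2 head=3 tape=caaaa[b]c_   (q2,b)→(q2,a,R)
state=q2 head=4 tape=caaaaa[c]_   (q2,c)→(q1,a,R)
state=q1 head=5 tape=caaaaaa[_]   (q1,_)→(q2,b,L)
state=q2 head=4 tape=caaaaa[a]b   (q2,a)→(qH,a,R)
state=qH head=5 tape=caaaaaa[b]
Cell 2 holds a when M halts.

a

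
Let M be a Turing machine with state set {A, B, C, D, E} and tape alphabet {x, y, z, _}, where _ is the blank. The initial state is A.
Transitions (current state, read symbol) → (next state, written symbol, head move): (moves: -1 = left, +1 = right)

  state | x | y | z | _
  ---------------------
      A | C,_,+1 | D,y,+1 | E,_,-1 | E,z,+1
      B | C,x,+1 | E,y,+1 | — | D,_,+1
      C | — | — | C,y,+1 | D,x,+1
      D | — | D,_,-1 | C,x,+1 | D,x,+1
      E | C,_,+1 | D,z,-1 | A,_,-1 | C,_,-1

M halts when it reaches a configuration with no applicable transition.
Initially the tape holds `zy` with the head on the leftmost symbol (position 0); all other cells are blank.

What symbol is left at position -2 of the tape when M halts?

state=A head=0 tape=__[z]y   (A,z)→(E,_,-1)
state=E head=-1 tape=_[_]_y   (E,_)→(C,_,-1)
state=C head=-2 tape=[_]__y   (C,_)→(D,x,+1)
state=D head=-1 tape=x[_]_y   (D,_)→(D,x,+1)
state=D head=0 tape=xx[_]y   (D,_)→(D,x,+1)
state=D head=1 tape=xxx[y]   (D,y)→(D,_,-1)
state=D head=0 tape=xx[x]_
Cell -2 holds x when M halts.

x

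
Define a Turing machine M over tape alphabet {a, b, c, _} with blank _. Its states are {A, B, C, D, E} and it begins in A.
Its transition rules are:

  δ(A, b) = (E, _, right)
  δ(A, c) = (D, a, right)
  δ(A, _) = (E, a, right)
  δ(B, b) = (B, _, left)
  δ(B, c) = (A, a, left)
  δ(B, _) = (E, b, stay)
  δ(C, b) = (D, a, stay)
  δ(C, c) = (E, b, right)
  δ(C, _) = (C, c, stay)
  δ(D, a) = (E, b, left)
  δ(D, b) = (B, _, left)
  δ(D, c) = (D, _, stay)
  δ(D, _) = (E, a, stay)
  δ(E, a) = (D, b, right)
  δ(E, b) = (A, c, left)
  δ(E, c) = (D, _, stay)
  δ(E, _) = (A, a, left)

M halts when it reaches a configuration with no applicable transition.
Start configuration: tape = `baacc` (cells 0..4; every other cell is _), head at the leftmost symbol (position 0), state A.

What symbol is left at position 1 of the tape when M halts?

_

state=A head=0 tape=[b]aacc   (A,b)→(E,_,right)
state=E head=1 tape=_[a]acc   (E,a)→(D,b,right)
state=D head=2 tape=_b[a]cc   (D,a)→(E,b,left)
state=E head=1 tape=_[b]bcc   (E,b)→(A,c,left)
state=A head=0 tape=[_]cbcc   (A,_)→(E,a,right)
state=E head=1 tape=a[c]bcc   (E,c)→(D,_,stay)
state=D head=1 tape=a[_]bcc   (D,_)→(E,a,stay)
state=E head=1 tape=a[a]bcc   (E,a)→(D,b,right)
state=D head=2 tape=ab[b]cc   (D,b)→(B,_,left)
state=B head=1 tape=a[b]_cc   (B,b)→(B,_,left)
state=B head=0 tape=[a]__cc
Cell 1 holds _ when M halts.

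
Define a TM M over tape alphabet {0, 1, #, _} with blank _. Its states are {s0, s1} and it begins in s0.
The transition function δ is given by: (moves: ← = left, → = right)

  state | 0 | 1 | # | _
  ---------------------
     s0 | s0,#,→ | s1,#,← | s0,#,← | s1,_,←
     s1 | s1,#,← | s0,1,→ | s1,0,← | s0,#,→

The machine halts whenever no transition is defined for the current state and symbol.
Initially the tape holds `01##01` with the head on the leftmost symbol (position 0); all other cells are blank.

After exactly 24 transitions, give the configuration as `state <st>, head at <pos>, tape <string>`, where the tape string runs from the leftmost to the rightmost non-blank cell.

s0 | ______[0]1##01   read 0 → write #, move →, go to s0
s0 | ______#[1]##01   read 1 → write #, move ←, go to s1
s1 | ______[#]###01   read # → write 0, move ←, go to s1
s1 | _____[_]0###01   read _ → write #, move →, go to s0
s0 | _____#[0]###01   read 0 → write #, move →, go to s0
s0 | _____##[#]##01   read # → write #, move ←, go to s0
s0 | _____#[#]###01   read # → write #, move ←, go to s0
s0 | _____[#]####01   read # → write #, move ←, go to s0
s0 | ____[_]#####01   read _ → write _, move ←, go to s1
s1 | ___[_]_#####01   read _ → write #, move →, go to s0
s0 | ___#[_]#####01   read _ → write _, move ←, go to s1
s1 | ___[#]_#####01   read # → write 0, move ←, go to s1
s1 | __[_]0_#####01   read _ → write #, move →, go to s0
s0 | __#[0]_#####01   read 0 → write #, move →, go to s0
s0 | __##[_]#####01   read _ → write _, move ←, go to s1
s1 | __#[#]_#####01   read # → write 0, move ←, go to s1
s1 | __[#]0_#####01   read # → write 0, move ←, go to s1
s1 | _[_]00_#####01   read _ → write #, move →, go to s0
s0 | _#[0]0_#####01   read 0 → write #, move →, go to s0
s0 | _##[0]_#####01   read 0 → write #, move →, go to s0
s0 | _###[_]#####01   read _ → write _, move ←, go to s1
s1 | _##[#]_#####01   read # → write 0, move ←, go to s1
s1 | _#[#]0_#####01   read # → write 0, move ←, go to s1
s1 | _[#]00_#####01   read # → write 0, move ←, go to s1
s1 | [_]000_#####01
After 24 steps: state s1, head at -6, tape 000_#####01.

state s1, head at -6, tape 000_#####01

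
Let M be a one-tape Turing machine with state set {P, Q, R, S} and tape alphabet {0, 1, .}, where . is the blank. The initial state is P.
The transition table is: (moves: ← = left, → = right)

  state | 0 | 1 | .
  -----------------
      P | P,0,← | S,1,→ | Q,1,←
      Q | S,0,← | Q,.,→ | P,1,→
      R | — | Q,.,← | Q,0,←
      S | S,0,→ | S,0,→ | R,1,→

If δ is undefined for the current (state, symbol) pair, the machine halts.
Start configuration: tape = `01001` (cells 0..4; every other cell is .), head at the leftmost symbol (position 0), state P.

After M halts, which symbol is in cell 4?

0

state=P head=0 tape=..[0]1001..   (P,0)→(P,0,←)
state=P head=-1 tape=.[.]01001..   (P,.)→(Q,1,←)
state=Q head=-2 tape=[.]101001..   (Q,.)→(P,1,→)
state=P head=-1 tape=1[1]01001..   (P,1)→(S,1,→)
state=S head=0 tape=11[0]1001..   (S,0)→(S,0,→)
state=S head=1 tape=110[1]001..   (S,1)→(S,0,→)
state=S head=2 tape=1100[0]01..   (S,0)→(S,0,→)
state=S head=3 tape=11000[0]1..   (S,0)→(S,0,→)
state=S head=4 tape=110000[1]..   (S,1)→(S,0,→)
state=S head=5 tape=1100000[.].   (S,.)→(R,1,→)
state=R head=6 tape=11000001[.]   (R,.)→(Q,0,←)
state=Q head=5 tape=1100000[1]0   (Q,1)→(Q,.,→)
state=Q head=6 tape=1100000.[0]   (Q,0)→(S,0,←)
state=S head=5 tape=1100000[.]0   (S,.)→(R,1,→)
state=R head=6 tape=11000001[0]
Cell 4 holds 0 when M halts.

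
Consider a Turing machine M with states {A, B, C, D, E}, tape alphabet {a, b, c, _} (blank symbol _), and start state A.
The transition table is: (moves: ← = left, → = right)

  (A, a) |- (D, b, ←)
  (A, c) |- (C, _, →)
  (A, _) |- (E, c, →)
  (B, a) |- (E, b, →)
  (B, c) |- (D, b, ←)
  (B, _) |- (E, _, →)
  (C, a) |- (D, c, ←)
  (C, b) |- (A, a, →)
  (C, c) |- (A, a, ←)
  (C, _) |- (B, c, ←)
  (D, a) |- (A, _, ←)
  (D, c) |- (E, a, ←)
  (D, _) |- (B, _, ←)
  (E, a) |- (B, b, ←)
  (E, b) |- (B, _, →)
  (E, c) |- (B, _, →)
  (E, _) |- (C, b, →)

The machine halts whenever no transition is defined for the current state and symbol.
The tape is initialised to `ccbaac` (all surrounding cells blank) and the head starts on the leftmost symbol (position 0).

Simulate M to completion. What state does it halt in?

A | __[c]cbaac   read c → write _, move →, go to C
C | ___[c]baac   read c → write a, move ←, go to A
A | __[_]abaac   read _ → write c, move →, go to E
E | __c[a]baac   read a → write b, move ←, go to B
B | __[c]bbaac   read c → write b, move ←, go to D
D | _[_]bbbaac   read _ → write _, move ←, go to B
B | [_]_bbbaac   read _ → write _, move →, go to E
E | _[_]bbbaac   read _ → write b, move →, go to C
C | _b[b]bbaac   read b → write a, move →, go to A
A | _ba[b]baac
No transition is defined for (A, b); M halts in state A.

A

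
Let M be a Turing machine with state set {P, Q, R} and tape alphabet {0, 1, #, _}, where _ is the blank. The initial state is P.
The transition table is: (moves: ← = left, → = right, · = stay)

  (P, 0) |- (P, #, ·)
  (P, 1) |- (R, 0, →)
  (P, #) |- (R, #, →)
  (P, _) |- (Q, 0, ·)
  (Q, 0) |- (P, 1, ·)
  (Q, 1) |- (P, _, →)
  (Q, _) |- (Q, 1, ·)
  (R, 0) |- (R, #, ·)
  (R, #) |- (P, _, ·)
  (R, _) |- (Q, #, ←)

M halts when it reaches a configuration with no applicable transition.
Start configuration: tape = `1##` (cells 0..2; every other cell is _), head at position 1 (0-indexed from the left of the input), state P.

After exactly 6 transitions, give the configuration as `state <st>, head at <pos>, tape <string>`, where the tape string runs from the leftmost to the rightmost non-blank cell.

state=P head=1 tape=1[#]#_   (P,#)→(R,#,→)
state=R head=2 tape=1#[#]_   (R,#)→(P,_,·)
state=P head=2 tape=1#[_]_   (P,_)→(Q,0,·)
state=Q head=2 tape=1#[0]_   (Q,0)→(P,1,·)
state=P head=2 tape=1#[1]_   (P,1)→(R,0,→)
state=R head=3 tape=1#0[_]   (R,_)→(Q,#,←)
state=Q head=2 tape=1#[0]#
After 6 steps: state Q, head at 2, tape 1#0#.

state Q, head at 2, tape 1#0#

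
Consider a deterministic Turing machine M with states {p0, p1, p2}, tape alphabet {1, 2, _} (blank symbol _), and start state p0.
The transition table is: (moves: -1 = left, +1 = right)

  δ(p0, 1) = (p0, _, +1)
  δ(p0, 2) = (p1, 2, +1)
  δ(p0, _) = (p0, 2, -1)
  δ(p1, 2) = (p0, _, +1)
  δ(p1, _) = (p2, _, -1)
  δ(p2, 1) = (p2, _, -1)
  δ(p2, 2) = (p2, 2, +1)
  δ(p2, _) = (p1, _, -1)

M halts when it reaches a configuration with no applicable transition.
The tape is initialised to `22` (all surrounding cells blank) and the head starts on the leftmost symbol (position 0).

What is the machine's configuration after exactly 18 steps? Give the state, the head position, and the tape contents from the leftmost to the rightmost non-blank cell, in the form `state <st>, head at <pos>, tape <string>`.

p0 | [2]2___   read 2 → write 2, move +1, go to p1
p1 | 2[2]___   read 2 → write _, move +1, go to p0
p0 | 2_[_]__   read _ → write 2, move -1, go to p0
p0 | 2[_]2__   read _ → write 2, move -1, go to p0
p0 | [2]22__   read 2 → write 2, move +1, go to p1
p1 | 2[2]2__   read 2 → write _, move +1, go to p0
p0 | 2_[2]__   read 2 → write 2, move +1, go to p1
p1 | 2_2[_]_   read _ → write _, move -1, go to p2
p2 | 2_[2]__   read 2 → write 2, move +1, go to p2
p2 | 2_2[_]_   read _ → write _, move -1, go to p1
p1 | 2_[2]__   read 2 → write _, move +1, go to p0
p0 | 2__[_]_   read _ → write 2, move -1, go to p0
p0 | 2_[_]2_   read _ → write 2, move -1, go to p0
p0 | 2[_]22_   read _ → write 2, move -1, go to p0
p0 | [2]222_   read 2 → write 2, move +1, go to p1
p1 | 2[2]22_   read 2 → write _, move +1, go to p0
p0 | 2_[2]2_   read 2 → write 2, move +1, go to p1
p1 | 2_2[2]_   read 2 → write _, move +1, go to p0
p0 | 2_2_[_]
After 18 steps: state p0, head at 4, tape 2_2.

state p0, head at 4, tape 2_2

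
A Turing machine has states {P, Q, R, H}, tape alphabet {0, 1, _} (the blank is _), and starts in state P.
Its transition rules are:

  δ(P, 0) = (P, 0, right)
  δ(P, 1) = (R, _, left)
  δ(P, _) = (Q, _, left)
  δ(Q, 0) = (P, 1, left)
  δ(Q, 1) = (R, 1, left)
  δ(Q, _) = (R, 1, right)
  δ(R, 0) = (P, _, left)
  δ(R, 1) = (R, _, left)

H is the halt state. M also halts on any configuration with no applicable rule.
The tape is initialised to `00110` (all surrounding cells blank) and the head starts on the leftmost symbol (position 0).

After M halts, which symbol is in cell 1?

state=P head=0 tape=__[0]0110   (P,0)→(P,0,right)
state=P head=1 tape=__0[0]110   (P,0)→(P,0,right)
state=P head=2 tape=__00[1]10   (P,1)→(R,_,left)
state=R head=1 tape=__0[0]_10   (R,0)→(P,_,left)
state=P head=0 tape=__[0]__10   (P,0)→(P,0,right)
state=P head=1 tape=__0[_]_10   (P,_)→(Q,_,left)
state=Q head=0 tape=__[0]__10   (Q,0)→(P,1,left)
state=P head=-1 tape=_[_]1__10   (P,_)→(Q,_,left)
state=Q head=-2 tape=[_]_1__10   (Q,_)→(R,1,right)
state=R head=-1 tape=1[_]1__10
Cell 1 holds _ when M halts.

_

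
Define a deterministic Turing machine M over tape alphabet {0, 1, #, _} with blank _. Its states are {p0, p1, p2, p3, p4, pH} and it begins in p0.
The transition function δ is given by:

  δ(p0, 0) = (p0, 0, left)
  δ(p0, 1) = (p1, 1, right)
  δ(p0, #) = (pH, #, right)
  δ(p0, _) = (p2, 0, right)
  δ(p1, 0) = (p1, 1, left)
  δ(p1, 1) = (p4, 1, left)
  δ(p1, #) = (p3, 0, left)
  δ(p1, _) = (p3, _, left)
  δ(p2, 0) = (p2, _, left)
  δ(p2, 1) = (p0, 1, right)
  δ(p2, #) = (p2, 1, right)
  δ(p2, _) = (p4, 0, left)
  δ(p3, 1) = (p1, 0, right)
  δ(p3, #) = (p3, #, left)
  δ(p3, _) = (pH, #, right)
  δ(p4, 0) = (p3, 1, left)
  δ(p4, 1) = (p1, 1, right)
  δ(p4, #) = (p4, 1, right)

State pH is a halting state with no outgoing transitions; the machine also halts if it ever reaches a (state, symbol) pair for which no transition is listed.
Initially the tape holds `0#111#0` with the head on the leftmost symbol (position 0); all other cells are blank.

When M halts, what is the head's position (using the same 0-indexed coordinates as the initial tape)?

-3

p0 | ___[0]#111#0   read 0 → write 0, move left, go to p0
p0 | __[_]0#111#0   read _ → write 0, move right, go to p2
p2 | __0[0]#111#0   read 0 → write _, move left, go to p2
p2 | __[0]_#111#0   read 0 → write _, move left, go to p2
p2 | _[_]__#111#0   read _ → write 0, move left, go to p4
p4 | [_]0__#111#0
At halt the head is at cell -3.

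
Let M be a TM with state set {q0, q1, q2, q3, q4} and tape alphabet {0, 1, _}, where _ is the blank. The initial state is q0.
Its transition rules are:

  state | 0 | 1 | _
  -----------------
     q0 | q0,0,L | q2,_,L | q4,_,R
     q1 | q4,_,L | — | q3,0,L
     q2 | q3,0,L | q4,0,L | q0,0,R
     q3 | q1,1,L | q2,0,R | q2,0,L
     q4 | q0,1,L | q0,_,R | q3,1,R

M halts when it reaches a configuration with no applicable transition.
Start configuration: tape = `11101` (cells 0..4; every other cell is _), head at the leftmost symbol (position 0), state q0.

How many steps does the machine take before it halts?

q0 | _[1]1101__   read 1 → write _, move L, go to q2
q2 | [_]_1101__   read _ → write 0, move R, go to q0
q0 | 0[_]1101__   read _ → write _, move R, go to q4
q4 | 0_[1]101__   read 1 → write _, move R, go to q0
q0 | 0__[1]01__   read 1 → write _, move L, go to q2
q2 | 0_[_]_01__   read _ → write 0, move R, go to q0
q0 | 0_0[_]01__   read _ → write _, move R, go to q4
q4 | 0_0_[0]1__   read 0 → write 1, move L, go to q0
q0 | 0_0[_]11__   read _ → write _, move R, go to q4
q4 | 0_0_[1]1__   read 1 → write _, move R, go to q0
q0 | 0_0__[1]__   read 1 → write _, move L, go to q2
q2 | 0_0_[_]___   read _ → write 0, move R, go to q0
q0 | 0_0_0[_]__   read _ → write _, move R, go to q4
q4 | 0_0_0_[_]_   read _ → write 1, move R, go to q3
q3 | 0_0_0_1[_]   read _ → write 0, move L, go to q2
q2 | 0_0_0_[1]0   read 1 → write 0, move L, go to q4
q4 | 0_0_0[_]00   read _ → write 1, move R, go to q3
q3 | 0_0_01[0]0   read 0 → write 1, move L, go to q1
q1 | 0_0_0[1]10
M halts after 18 transitions.

18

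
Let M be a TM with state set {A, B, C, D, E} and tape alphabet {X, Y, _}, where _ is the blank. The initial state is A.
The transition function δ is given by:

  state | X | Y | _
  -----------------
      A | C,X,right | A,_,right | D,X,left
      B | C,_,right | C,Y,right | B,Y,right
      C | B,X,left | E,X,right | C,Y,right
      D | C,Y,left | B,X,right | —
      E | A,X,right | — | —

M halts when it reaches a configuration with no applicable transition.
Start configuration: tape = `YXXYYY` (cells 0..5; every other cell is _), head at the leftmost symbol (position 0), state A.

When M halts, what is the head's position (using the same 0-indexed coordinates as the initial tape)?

A | [Y]XXYYY   read Y → write _, move right, go to A
A | _[X]XYYY   read X → write X, move right, go to C
C | _X[X]YYY   read X → write X, move left, go to B
B | _[X]XYYY   read X → write _, move right, go to C
C | __[X]YYY   read X → write X, move left, go to B
B | _[_]XYYY   read _ → write Y, move right, go to B
B | _Y[X]YYY   read X → write _, move right, go to C
C | _Y_[Y]YY   read Y → write X, move right, go to E
E | _Y_X[Y]Y
At halt the head is at cell 4.

4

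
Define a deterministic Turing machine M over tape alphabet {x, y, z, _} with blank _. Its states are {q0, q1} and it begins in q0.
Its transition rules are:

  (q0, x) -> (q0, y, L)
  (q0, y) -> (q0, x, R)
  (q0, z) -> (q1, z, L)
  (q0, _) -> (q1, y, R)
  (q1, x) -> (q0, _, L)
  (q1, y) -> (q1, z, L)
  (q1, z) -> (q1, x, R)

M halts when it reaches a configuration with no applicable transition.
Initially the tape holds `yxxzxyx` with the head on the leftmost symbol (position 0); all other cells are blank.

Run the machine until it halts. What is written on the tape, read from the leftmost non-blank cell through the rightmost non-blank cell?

zzyxzxyx

q0 | __[y]xxzxyx   read y → write x, move R, go to q0
q0 | __x[x]xzxyx   read x → write y, move L, go to q0
q0 | __[x]yxzxyx   read x → write y, move L, go to q0
q0 | _[_]yyxzxyx   read _ → write y, move R, go to q1
q1 | _y[y]yxzxyx   read y → write z, move L, go to q1
q1 | _[y]zyxzxyx   read y → write z, move L, go to q1
q1 | [_]zzyxzxyx
The non-blank tape span at halt is zzyxzxyx.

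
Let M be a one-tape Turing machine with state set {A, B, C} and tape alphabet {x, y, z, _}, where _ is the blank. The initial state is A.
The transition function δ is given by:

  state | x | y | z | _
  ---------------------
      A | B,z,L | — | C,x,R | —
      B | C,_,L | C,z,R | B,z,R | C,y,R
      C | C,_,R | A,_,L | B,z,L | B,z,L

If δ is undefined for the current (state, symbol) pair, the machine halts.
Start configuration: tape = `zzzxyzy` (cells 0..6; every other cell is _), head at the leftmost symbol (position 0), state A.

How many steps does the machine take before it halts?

state=A head=0 tape=__[z]zzxyzy   (A,z)→(C,x,R)
state=C head=1 tape=__x[z]zxyzy   (C,z)→(B,z,L)
state=B head=0 tape=__[x]zzxyzy   (B,x)→(C,_,L)
state=C head=-1 tape=_[_]_zzxyzy   (C,_)→(B,z,L)
state=B head=-2 tape=[_]z_zzxyzy   (B,_)→(C,y,R)
state=C head=-1 tape=y[z]_zzxyzy   (C,z)→(B,z,L)
state=B head=-2 tape=[y]z_zzxyzy   (B,y)→(C,z,R)
state=C head=-1 tape=z[z]_zzxyzy   (C,z)→(B,z,L)
state=B head=-2 tape=[z]z_zzxyzy   (B,z)→(B,z,R)
state=B head=-1 tape=z[z]_zzxyzy   (B,z)→(B,z,R)
state=B head=0 tape=zz[_]zzxyzy   (B,_)→(C,y,R)
state=C head=1 tape=zzy[z]zxyzy   (C,z)→(B,z,L)
state=B head=0 tape=zz[y]zzxyzy   (B,y)→(C,z,R)
state=C head=1 tape=zzz[z]zxyzy   (C,z)→(B,z,L)
state=B head=0 tape=zz[z]zzxyzy   (B,z)→(B,z,R)
state=B head=1 tape=zzz[z]zxyzy   (B,z)→(B,z,R)
state=B head=2 tape=zzzz[z]xyzy   (B,z)→(B,z,R)
state=B head=3 tape=zzzzz[x]yzy   (B,x)→(C,_,L)
state=C head=2 tape=zzzz[z]_yzy   (C,z)→(B,z,L)
state=B head=1 tape=zzz[z]z_yzy   (B,z)→(B,z,R)
state=B head=2 tape=zzzz[z]_yzy   (B,z)→(B,z,R)
state=B head=3 tape=zzzzz[_]yzy   (B,_)→(C,y,R)
state=C head=4 tape=zzzzzy[y]zy   (C,y)→(A,_,L)
state=A head=3 tape=zzzzz[y]_zy
M halts after 23 transitions.

23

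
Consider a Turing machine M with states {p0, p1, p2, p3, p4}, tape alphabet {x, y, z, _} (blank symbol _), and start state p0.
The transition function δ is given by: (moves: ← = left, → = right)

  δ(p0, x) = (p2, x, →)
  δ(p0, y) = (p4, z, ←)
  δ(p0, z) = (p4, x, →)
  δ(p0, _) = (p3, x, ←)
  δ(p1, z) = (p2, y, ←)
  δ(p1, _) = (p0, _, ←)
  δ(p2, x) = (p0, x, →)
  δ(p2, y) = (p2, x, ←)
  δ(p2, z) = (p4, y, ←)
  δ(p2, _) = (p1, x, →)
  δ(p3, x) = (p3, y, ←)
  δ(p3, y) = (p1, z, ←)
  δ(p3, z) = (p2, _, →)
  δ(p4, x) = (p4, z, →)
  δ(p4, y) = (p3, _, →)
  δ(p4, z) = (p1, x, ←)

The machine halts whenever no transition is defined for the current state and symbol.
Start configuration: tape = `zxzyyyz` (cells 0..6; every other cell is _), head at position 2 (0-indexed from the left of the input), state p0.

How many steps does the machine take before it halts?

p0 | _zx[z]yyyz   read z → write x, move →, go to p4
p4 | _zxx[y]yyz   read y → write _, move →, go to p3
p3 | _zxx_[y]yz   read y → write z, move ←, go to p1
p1 | _zxx[_]zyz   read _ → write _, move ←, go to p0
p0 | _zx[x]_zyz   read x → write x, move →, go to p2
p2 | _zxx[_]zyz   read _ → write x, move →, go to p1
p1 | _zxxx[z]yz   read z → write y, move ←, go to p2
p2 | _zxx[x]yyz   read x → write x, move →, go to p0
p0 | _zxxx[y]yz   read y → write z, move ←, go to p4
p4 | _zxx[x]zyz   read x → write z, move →, go to p4
p4 | _zxxz[z]yz   read z → write x, move ←, go to p1
p1 | _zxx[z]xyz   read z → write y, move ←, go to p2
p2 | _zx[x]yxyz   read x → write x, move →, go to p0
p0 | _zxx[y]xyz   read y → write z, move ←, go to p4
p4 | _zx[x]zxyz   read x → write z, move →, go to p4
p4 | _zxz[z]xyz   read z → write x, move ←, go to p1
p1 | _zx[z]xxyz   read z → write y, move ←, go to p2
p2 | _z[x]yxxyz   read x → write x, move →, go to p0
p0 | _zx[y]xxyz   read y → write z, move ←, go to p4
p4 | _z[x]zxxyz   read x → write z, move →, go to p4
p4 | _zz[z]xxyz   read z → write x, move ←, go to p1
p1 | _z[z]xxxyz   read z → write y, move ←, go to p2
p2 | _[z]yxxxyz   read z → write y, move ←, go to p4
p4 | [_]yyxxxyz
M halts after 23 transitions.

23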